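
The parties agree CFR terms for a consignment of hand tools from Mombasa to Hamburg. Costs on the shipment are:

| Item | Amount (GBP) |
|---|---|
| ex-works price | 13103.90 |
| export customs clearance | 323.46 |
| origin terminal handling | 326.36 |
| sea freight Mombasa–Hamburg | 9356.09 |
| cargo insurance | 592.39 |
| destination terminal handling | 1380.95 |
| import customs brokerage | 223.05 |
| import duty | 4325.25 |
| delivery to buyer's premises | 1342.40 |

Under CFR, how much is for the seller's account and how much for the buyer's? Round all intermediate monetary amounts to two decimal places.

Seller: GBP 23109.81; buyer: GBP 7864.04

CFR: the seller pays costs through ocean freight to the destination port, but not insurance.
Seller's account: goods 13103.90 + export clearance 323.46 + origin terminal 326.36 + freight 9356.09 = 23109.81
Buyer's account: insurance 592.39 + destination terminal 1380.95 + brokerage 223.05 + duty 4325.25 + delivery 1342.40 = 7864.04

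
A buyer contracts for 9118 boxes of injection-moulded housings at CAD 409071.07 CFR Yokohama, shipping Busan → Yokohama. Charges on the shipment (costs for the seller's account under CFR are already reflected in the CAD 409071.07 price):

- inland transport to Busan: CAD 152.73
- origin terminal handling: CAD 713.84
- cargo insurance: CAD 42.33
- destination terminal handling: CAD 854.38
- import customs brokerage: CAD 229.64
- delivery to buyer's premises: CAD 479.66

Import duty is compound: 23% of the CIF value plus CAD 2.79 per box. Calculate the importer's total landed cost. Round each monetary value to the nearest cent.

CFR: the seller pays costs through ocean freight to the destination port, but not insurance.
Already in the invoice (seller's account under CFR): inland to port, origin terminal — exclude.
CIF value = CFR price + insurance = 409071.07 + 42.33 = 409113.40
Ad valorem component: 409113.40 × 23% = 94096.08
Specific component: 9118 × 2.79 = 25439.22
Import duty = 94096.08 + 25439.22 = 119535.30
Buyer bears: insurance 42.33 + destination terminal 854.38 + brokerage 229.64 + delivery 479.66 + duty 119535.30 = 121141.31
Landed cost = invoice 409071.07 + 121141.31 = 530212.38

Total landed cost: CAD 530212.38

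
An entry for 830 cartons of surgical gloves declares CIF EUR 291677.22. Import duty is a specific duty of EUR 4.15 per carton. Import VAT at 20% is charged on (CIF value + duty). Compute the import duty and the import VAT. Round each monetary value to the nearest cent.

Import duty = 830 × 4.15 = 3444.50
VAT base = CIF + duty = 291677.22 + 3444.50 = 295121.72
Import VAT = 295121.72 × 20% = 59024.34

Import duty: EUR 3444.50; import VAT: EUR 59024.34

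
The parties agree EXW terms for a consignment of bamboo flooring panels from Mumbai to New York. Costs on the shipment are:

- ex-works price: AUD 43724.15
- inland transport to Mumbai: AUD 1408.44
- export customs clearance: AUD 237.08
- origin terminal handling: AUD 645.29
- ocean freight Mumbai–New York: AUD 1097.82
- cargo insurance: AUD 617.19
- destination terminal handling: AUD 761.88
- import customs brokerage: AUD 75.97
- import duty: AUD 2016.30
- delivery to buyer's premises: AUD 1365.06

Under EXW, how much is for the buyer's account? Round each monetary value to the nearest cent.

Buyer's account: AUD 8225.03

EXW: the seller makes goods available at their premises; the buyer bears all onward costs.
Seller's account: goods 43724.15 = 43724.15
Buyer's account: inland to port 1408.44 + export clearance 237.08 + origin terminal 645.29 + freight 1097.82 + insurance 617.19 + destination terminal 761.88 + brokerage 75.97 + duty 2016.30 + delivery 1365.06 = 8225.03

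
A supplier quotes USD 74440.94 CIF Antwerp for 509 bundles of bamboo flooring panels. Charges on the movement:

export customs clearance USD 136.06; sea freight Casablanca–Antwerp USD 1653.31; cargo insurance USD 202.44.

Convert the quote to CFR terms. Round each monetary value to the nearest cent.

CFR price: USD 74238.50

Not relevant to the conversion: freight, export clearance — on the seller under both CIF and CFR; already in the CIF price and stays in the CFR price.
From CIF to CFR, the seller no longer bears: insurance.
CFR price = 74440.94 − 202.44 = 74238.50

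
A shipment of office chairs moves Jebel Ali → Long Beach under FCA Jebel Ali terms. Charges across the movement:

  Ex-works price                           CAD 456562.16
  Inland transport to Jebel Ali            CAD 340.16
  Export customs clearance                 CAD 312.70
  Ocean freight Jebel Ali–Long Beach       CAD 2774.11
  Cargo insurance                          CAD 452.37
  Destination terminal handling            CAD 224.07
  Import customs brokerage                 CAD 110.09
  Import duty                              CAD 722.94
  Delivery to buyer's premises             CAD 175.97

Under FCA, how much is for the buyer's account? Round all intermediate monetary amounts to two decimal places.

FCA: the seller delivers export-cleared goods to the carrier; the buyer bears costs from that point.
Seller's account: goods 456562.16 + inland to port 340.16 + export clearance 312.70 = 457215.02
Buyer's account: freight 2774.11 + insurance 452.37 + destination terminal 224.07 + brokerage 110.09 + duty 722.94 + delivery 175.97 = 4459.55

Buyer's account: CAD 4459.55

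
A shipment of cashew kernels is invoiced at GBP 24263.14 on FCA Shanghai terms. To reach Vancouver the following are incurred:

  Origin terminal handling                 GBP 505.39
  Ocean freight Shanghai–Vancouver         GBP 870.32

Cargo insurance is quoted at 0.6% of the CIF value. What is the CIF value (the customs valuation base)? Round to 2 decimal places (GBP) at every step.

CIF value: GBP 25793.61

Let C be the CIF value. C = FCA price + pre-shipment costs + freight + 0.6% × C
C − 0.6% × C = 24263.14 + 505.39 + 870.32
0.994 × C = 25638.85
C = 25638.85 / 0.994 = 25793.61
Insurance premium = 0.6% × 25793.61 = 154.76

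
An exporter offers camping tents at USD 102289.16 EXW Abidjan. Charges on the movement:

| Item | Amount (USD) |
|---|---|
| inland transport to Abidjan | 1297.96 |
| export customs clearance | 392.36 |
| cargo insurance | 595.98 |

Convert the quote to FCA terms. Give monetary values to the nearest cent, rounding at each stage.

Not relevant to the conversion: insurance — on the buyer under both terms; not part of either seller's price.
From EXW to FCA, the seller additionally bears: inland to port, export clearance.
FCA price = 102289.16 + 1297.96 + 392.36 = 103979.48

FCA price: USD 103979.48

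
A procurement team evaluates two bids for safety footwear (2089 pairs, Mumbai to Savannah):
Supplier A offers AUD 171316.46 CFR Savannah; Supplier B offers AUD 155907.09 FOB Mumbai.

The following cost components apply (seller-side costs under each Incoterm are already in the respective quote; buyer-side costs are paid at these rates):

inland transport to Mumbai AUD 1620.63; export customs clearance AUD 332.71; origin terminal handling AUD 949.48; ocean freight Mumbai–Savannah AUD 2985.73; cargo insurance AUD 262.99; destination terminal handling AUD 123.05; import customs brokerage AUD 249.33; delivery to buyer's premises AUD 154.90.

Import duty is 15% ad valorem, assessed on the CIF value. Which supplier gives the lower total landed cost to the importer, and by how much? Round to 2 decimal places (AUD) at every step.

Supplier A (CFR):
CIF value = CFR price + insurance = 171316.46 + 262.99 = 171579.45
Import duty = 171579.45 × 15% = 25736.92
Buyer bears (A): 262.99 + 123.05 + 249.33 + 154.90 = 790.27
Landed cost (A) = invoice 171316.46 + 790.27 + duty 25736.92 = 197843.65
Supplier B (FOB):
CIF value = FOB price + freight + insurance = 155907.09 + 2985.73 + 262.99 = 159155.81
Import duty = 159155.81 × 15% = 23873.37
Buyer bears (B): 2985.73 + 262.99 + 123.05 + 249.33 + 154.90 = 3776.00
Landed cost (B) = invoice 155907.09 + 3776.00 + duty 23873.37 = 183556.46
Difference = |197843.65 − 183556.46| = 14287.19

Supplier B is cheaper by AUD 14287.19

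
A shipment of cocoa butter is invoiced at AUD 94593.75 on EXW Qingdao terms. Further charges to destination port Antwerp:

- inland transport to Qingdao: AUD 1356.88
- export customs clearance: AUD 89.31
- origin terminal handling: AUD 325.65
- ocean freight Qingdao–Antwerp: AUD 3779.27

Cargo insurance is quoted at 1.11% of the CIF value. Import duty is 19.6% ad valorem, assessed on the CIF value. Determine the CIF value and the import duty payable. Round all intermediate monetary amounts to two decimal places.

Let C be the CIF value. C = EXW price + pre-shipment costs + freight + 1.11% × C
C − 1.11% × C = 94593.75 + 1356.88 + 89.31 + 325.65 + 3779.27
0.9889 × C = 100144.86
C = 100144.86 / 0.9889 = 101268.95
Insurance premium = 1.11% × 101268.95 = 1124.09
Import duty = 101268.95 × 19.6% = 19848.71

CIF value: AUD 101268.95; import duty: AUD 19848.71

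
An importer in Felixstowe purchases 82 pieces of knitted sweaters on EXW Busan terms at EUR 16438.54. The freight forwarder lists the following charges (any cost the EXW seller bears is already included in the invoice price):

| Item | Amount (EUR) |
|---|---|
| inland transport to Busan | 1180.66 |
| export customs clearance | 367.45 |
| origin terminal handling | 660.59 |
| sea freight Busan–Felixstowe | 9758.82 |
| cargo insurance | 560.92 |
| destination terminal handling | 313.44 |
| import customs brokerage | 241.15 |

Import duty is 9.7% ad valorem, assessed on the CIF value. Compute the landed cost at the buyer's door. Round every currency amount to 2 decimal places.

Total landed cost: EUR 32331.37

EXW: the seller makes goods available at their premises; the buyer bears all onward costs.
CIF value = EXW price + inland to port + export clearance + origin terminal + freight + insurance = 16438.54 + 1180.66 + 367.45 + 660.59 + 9758.82 + 560.92 = 28966.98
Import duty = 28966.98 × 9.7% = 2809.80
Buyer bears: inland to port 1180.66 + export clearance 367.45 + origin terminal 660.59 + freight 9758.82 + insurance 560.92 + destination terminal 313.44 + brokerage 241.15 + duty 2809.80 = 15892.83
Landed cost = invoice 16438.54 + 15892.83 = 32331.37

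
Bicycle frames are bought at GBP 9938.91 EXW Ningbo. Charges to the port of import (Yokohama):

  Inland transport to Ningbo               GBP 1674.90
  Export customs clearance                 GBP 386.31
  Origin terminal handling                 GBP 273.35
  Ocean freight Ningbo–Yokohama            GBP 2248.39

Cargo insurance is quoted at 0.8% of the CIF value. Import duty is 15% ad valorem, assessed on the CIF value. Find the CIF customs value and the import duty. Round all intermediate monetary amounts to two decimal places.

CIF value: GBP 14638.97; import duty: GBP 2195.85

Let C be the CIF value. C = EXW price + pre-shipment costs + freight + 0.8% × C
C − 0.8% × C = 9938.91 + 1674.90 + 386.31 + 273.35 + 2248.39
0.992 × C = 14521.86
C = 14521.86 / 0.992 = 14638.97
Insurance premium = 0.8% × 14638.97 = 117.11
Import duty = 14638.97 × 15% = 2195.85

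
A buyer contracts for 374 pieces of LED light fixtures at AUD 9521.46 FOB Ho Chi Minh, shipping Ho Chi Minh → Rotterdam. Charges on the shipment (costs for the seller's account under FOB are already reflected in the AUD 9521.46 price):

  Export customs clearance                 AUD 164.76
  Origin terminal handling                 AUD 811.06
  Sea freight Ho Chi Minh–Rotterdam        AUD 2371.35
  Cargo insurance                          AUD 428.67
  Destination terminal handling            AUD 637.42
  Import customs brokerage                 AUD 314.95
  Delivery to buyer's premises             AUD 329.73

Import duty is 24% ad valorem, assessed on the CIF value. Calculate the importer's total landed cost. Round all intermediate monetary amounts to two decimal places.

FOB: the seller bears costs until goods are on board at the origin port; the buyer bears freight, insurance and all costs thereafter.
Already in the invoice (seller's account under FOB): export clearance, origin terminal — exclude.
CIF value = FOB price + freight + insurance = 9521.46 + 2371.35 + 428.67 = 12321.48
Import duty = 12321.48 × 24% = 2957.16
Buyer bears: freight 2371.35 + insurance 428.67 + destination terminal 637.42 + brokerage 314.95 + delivery 329.73 + duty 2957.16 = 7039.28
Landed cost = invoice 9521.46 + 7039.28 = 16560.74

Total landed cost: AUD 16560.74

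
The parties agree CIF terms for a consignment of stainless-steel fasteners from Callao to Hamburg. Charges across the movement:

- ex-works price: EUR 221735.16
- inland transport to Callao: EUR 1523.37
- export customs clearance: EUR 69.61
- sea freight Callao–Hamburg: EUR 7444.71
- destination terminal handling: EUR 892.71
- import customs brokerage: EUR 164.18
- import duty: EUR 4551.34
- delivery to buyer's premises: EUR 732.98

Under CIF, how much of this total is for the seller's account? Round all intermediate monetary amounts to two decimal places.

Seller's account: EUR 230772.85

CIF: the seller pays costs through ocean freight and marine insurance to the destination port.
Seller's account: goods 221735.16 + inland to port 1523.37 + export clearance 69.61 + freight 7444.71 = 230772.85
Buyer's account: destination terminal 892.71 + brokerage 164.18 + duty 4551.34 + delivery 732.98 = 6341.21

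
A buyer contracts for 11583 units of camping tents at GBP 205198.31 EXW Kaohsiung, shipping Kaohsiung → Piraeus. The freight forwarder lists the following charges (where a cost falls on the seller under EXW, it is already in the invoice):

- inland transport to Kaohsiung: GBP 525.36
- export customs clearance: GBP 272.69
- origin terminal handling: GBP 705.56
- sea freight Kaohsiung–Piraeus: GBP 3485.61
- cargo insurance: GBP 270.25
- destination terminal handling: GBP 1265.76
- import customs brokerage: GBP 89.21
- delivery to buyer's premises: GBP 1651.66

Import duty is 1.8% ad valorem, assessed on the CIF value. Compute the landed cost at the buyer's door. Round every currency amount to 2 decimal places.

Total landed cost: GBP 217252.65

EXW: the seller makes goods available at their premises; the buyer bears all onward costs.
CIF value = EXW price + inland to port + export clearance + origin terminal + freight + insurance = 205198.31 + 525.36 + 272.69 + 705.56 + 3485.61 + 270.25 = 210457.78
Import duty = 210457.78 × 1.8% = 3788.24
Buyer bears: inland to port 525.36 + export clearance 272.69 + origin terminal 705.56 + freight 3485.61 + insurance 270.25 + destination terminal 1265.76 + brokerage 89.21 + delivery 1651.66 + duty 3788.24 = 12054.34
Landed cost = invoice 205198.31 + 12054.34 = 217252.65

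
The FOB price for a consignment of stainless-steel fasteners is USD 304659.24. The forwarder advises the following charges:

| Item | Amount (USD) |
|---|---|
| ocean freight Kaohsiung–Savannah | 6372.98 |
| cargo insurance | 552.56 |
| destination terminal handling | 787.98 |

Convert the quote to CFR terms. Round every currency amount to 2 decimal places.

CFR price: USD 311032.22

Not relevant to the conversion: destination terminal, insurance — on the buyer under both terms; not part of either seller's price.
From FOB to CFR, the seller additionally bears: freight.
CFR price = 304659.24 + 6372.98 = 311032.22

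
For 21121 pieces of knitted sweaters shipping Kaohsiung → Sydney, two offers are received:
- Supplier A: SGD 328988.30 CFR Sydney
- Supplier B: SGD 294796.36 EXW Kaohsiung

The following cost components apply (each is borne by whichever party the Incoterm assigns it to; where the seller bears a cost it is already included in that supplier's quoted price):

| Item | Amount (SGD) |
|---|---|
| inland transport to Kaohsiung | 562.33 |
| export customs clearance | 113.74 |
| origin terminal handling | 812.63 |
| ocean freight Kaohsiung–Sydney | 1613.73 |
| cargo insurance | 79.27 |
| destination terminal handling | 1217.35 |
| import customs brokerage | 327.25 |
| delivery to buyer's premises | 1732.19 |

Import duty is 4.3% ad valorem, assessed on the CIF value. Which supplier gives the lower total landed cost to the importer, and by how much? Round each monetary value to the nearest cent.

Supplier A (CFR):
CIF value = CFR price + insurance = 328988.30 + 79.27 = 329067.57
Import duty = 329067.57 × 4.3% = 14149.91
Buyer bears (A): 79.27 + 1217.35 + 327.25 + 1732.19 = 3356.06
Landed cost (A) = invoice 328988.30 + 3356.06 + duty 14149.91 = 346494.27
Supplier B (EXW):
CIF value = EXW price + inland to port + export clearance + origin terminal + freight + insurance = 294796.36 + 562.33 + 113.74 + 812.63 + 1613.73 + 79.27 = 297978.06
Import duty = 297978.06 × 4.3% = 12813.06
Buyer bears (B): 562.33 + 113.74 + 812.63 + 1613.73 + 79.27 + 1217.35 + 327.25 + 1732.19 = 6458.49
Landed cost (B) = invoice 294796.36 + 6458.49 + duty 12813.06 = 314067.91
Difference = |346494.27 − 314067.91| = 32426.36

Supplier B is cheaper by SGD 32426.36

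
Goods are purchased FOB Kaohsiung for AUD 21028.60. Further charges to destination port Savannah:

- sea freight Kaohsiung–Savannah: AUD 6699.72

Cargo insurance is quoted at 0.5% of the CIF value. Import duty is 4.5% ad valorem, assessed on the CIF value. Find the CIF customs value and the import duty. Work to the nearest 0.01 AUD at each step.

CIF value: AUD 27867.66; import duty: AUD 1254.04

Let C be the CIF value. C = FOB price + freight + 0.5% × C
C − 0.5% × C = 21028.60 + 6699.72
0.995 × C = 27728.32
C = 27728.32 / 0.995 = 27867.66
Insurance premium = 0.5% × 27867.66 = 139.34
Import duty = 27867.66 × 4.5% = 1254.04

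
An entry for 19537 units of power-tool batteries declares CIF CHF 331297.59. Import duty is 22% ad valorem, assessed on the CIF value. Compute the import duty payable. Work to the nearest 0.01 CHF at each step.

Import duty = 331297.59 × 22% = 72885.47

Import duty: CHF 72885.47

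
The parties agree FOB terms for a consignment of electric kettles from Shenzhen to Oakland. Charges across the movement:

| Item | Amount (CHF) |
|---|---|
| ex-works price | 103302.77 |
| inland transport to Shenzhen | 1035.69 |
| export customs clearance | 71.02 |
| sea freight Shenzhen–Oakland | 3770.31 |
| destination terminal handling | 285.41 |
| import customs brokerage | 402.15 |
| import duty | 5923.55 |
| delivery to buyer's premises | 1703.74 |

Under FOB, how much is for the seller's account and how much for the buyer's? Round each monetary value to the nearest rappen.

FOB: the seller bears costs until goods are on board at the origin port; the buyer bears freight, insurance and all costs thereafter.
Seller's account: goods 103302.77 + inland to port 1035.69 + export clearance 71.02 = 104409.48
Buyer's account: freight 3770.31 + destination terminal 285.41 + brokerage 402.15 + duty 5923.55 + delivery 1703.74 = 12085.16

Seller: CHF 104409.48; buyer: CHF 12085.16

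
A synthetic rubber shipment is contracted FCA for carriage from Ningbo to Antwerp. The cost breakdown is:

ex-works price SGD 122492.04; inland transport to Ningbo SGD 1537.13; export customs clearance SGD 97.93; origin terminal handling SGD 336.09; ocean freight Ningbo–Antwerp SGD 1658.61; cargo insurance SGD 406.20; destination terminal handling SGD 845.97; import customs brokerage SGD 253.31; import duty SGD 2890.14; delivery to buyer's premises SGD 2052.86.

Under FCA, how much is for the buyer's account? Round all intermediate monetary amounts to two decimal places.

FCA: the seller delivers export-cleared goods to the carrier; the buyer bears costs from that point.
Seller's account: goods 122492.04 + inland to port 1537.13 + export clearance 97.93 = 124127.10
Buyer's account: origin terminal 336.09 + freight 1658.61 + insurance 406.20 + destination terminal 845.97 + brokerage 253.31 + duty 2890.14 + delivery 2052.86 = 8443.18

Buyer's account: SGD 8443.18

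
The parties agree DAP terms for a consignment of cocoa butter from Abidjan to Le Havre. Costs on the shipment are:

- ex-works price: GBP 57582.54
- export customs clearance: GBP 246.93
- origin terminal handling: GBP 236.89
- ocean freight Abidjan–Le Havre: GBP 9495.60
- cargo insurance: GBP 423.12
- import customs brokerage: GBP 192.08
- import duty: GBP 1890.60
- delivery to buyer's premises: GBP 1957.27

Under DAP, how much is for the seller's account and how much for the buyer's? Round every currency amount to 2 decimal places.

DAP: the seller bears all costs to the named destination except import duty and clearance.
Seller's account: goods 57582.54 + export clearance 246.93 + origin terminal 236.89 + freight 9495.60 + insurance 423.12 + delivery 1957.27 = 69942.35
Buyer's account: brokerage 192.08 + duty 1890.60 = 2082.68

Seller: GBP 69942.35; buyer: GBP 2082.68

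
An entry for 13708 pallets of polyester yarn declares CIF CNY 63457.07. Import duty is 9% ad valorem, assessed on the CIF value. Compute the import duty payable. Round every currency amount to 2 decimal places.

Import duty = 63457.07 × 9% = 5711.14

Import duty: CNY 5711.14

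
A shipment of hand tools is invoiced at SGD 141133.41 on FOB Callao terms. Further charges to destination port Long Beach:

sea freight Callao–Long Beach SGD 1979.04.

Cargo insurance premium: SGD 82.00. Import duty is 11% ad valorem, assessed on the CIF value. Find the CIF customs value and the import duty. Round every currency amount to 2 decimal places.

CIF = FOB price + freight + insurance
CIF = 141133.41 + 1979.04 + 82.00 = 143194.45
Import duty = 143194.45 × 11% = 15751.39

CIF value: SGD 143194.45; import duty: SGD 15751.39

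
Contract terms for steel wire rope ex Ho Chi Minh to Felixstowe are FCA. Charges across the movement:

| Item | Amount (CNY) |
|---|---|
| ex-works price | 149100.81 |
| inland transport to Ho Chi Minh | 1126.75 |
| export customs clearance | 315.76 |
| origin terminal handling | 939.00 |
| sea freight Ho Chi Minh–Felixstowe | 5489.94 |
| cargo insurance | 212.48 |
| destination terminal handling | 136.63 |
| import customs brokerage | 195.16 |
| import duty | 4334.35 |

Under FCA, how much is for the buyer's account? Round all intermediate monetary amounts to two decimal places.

Buyer's account: CNY 11307.56

FCA: the seller delivers export-cleared goods to the carrier; the buyer bears costs from that point.
Seller's account: goods 149100.81 + inland to port 1126.75 + export clearance 315.76 = 150543.32
Buyer's account: origin terminal 939.00 + freight 5489.94 + insurance 212.48 + destination terminal 136.63 + brokerage 195.16 + duty 4334.35 = 11307.56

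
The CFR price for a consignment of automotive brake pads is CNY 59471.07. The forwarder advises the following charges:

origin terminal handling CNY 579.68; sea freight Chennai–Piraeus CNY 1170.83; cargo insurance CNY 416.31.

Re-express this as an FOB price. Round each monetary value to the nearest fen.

Not relevant to the conversion: origin terminal — on the seller under both CFR and FOB; already in the CFR price and stays in the FOB price. insurance — on the buyer under both terms; not part of either seller's price.
From CFR to FOB, the seller no longer bears: freight.
FOB price = 59471.07 − 1170.83 = 58300.24

FOB price: CNY 58300.24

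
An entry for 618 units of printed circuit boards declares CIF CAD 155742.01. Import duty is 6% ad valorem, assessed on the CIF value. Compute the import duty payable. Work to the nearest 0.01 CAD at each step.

Import duty: CAD 9344.52

Import duty = 155742.01 × 6% = 9344.52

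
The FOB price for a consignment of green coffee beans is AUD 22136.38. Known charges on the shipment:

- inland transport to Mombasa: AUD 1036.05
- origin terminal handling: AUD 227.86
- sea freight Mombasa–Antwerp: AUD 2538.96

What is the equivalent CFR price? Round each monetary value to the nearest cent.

CFR price: AUD 24675.34

Not relevant to the conversion: origin terminal, inland to port — on the seller under both FOB and CFR; already in the FOB price and stays in the CFR price.
From FOB to CFR, the seller additionally bears: freight.
CFR price = 22136.38 + 2538.96 = 24675.34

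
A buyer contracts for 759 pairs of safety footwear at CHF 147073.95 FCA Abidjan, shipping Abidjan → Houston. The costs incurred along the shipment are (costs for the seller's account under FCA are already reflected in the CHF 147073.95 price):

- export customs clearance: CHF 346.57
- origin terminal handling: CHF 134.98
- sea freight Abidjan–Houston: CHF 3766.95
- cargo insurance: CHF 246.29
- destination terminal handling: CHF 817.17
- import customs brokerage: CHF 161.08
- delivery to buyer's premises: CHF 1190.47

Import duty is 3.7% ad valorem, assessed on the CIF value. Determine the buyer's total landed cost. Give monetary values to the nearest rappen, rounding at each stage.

Total landed cost: CHF 158986.11

FCA: the seller delivers export-cleared goods to the carrier; the buyer bears costs from that point.
Already in the invoice (seller's account under FCA): export clearance — exclude.
CIF value = FCA price + origin terminal + freight + insurance = 147073.95 + 134.98 + 3766.95 + 246.29 = 151222.17
Import duty = 151222.17 × 3.7% = 5595.22
Buyer bears: origin terminal 134.98 + freight 3766.95 + insurance 246.29 + destination terminal 817.17 + brokerage 161.08 + delivery 1190.47 + duty 5595.22 = 11912.16
Landed cost = invoice 147073.95 + 11912.16 = 158986.11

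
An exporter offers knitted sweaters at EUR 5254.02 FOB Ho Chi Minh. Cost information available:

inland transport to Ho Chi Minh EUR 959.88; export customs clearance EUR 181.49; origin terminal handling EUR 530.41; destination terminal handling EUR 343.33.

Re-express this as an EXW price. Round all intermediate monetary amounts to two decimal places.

Not relevant to the conversion: destination terminal — on the buyer under both terms; not part of either seller's price.
From FOB to EXW, the seller no longer bears: inland to port, export clearance, origin terminal.
EXW price = 5254.02 − 959.88 − 181.49 − 530.41 = 3582.24

EXW price: EUR 3582.24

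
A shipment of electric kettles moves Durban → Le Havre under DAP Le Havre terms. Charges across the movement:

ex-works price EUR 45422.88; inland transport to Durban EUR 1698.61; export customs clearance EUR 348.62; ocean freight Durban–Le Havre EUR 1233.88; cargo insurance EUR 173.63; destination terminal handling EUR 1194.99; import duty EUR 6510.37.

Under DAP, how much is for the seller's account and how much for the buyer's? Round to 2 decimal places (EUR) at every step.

DAP: the seller bears all costs to the named destination except import duty and clearance.
Seller's account: goods 45422.88 + inland to port 1698.61 + export clearance 348.62 + freight 1233.88 + insurance 173.63 + destination terminal 1194.99 = 50072.61
Buyer's account: duty 6510.37 = 6510.37

Seller: EUR 50072.61; buyer: EUR 6510.37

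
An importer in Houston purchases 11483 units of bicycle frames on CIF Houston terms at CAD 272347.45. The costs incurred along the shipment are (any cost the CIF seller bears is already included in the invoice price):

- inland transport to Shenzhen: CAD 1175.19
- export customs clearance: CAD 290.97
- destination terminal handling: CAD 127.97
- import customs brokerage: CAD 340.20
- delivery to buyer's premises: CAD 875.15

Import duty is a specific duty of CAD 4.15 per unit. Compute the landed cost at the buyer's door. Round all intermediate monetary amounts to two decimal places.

CIF: the seller pays costs through ocean freight and marine insurance to the destination port.
Already in the invoice (seller's account under CIF): inland to port, export clearance — exclude.
The CIF price already equals the CIF value: 272347.45
Import duty = 11483 × 4.15 = 47654.45
Buyer bears: destination terminal 127.97 + brokerage 340.20 + delivery 875.15 + duty 47654.45 = 48997.77
Landed cost = invoice 272347.45 + 48997.77 = 321345.22

Total landed cost: CAD 321345.22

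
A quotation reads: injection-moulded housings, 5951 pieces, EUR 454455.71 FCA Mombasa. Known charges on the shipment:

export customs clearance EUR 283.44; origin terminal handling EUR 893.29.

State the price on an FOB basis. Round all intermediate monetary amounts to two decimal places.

Not relevant to the conversion: export clearance — on the seller under both FCA and FOB; already in the FCA price and stays in the FOB price.
From FCA to FOB, the seller additionally bears: origin terminal.
FOB price = 454455.71 + 893.29 = 455349.00

FOB price: EUR 455349.00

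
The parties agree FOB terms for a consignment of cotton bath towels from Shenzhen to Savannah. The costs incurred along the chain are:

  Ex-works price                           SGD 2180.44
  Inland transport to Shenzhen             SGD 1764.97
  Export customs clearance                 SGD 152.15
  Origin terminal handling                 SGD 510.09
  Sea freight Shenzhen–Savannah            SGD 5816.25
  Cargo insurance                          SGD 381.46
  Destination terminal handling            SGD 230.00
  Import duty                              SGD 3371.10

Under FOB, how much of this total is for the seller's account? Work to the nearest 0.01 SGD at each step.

Seller's account: SGD 4607.65

FOB: the seller bears costs until goods are on board at the origin port; the buyer bears freight, insurance and all costs thereafter.
Seller's account: goods 2180.44 + inland to port 1764.97 + export clearance 152.15 + origin terminal 510.09 = 4607.65
Buyer's account: freight 5816.25 + insurance 381.46 + destination terminal 230.00 + duty 3371.10 = 9798.81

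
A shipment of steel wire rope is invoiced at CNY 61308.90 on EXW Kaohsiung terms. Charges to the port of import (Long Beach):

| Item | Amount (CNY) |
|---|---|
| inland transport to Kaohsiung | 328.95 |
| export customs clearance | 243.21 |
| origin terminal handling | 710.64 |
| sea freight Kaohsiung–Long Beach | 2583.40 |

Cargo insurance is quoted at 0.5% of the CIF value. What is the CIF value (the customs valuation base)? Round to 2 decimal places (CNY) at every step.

Let C be the CIF value. C = EXW price + pre-shipment costs + freight + 0.5% × C
C − 0.5% × C = 61308.90 + 328.95 + 243.21 + 710.64 + 2583.40
0.995 × C = 65175.10
C = 65175.10 / 0.995 = 65502.61
Insurance premium = 0.5% × 65502.61 = 327.51

CIF value: CNY 65502.61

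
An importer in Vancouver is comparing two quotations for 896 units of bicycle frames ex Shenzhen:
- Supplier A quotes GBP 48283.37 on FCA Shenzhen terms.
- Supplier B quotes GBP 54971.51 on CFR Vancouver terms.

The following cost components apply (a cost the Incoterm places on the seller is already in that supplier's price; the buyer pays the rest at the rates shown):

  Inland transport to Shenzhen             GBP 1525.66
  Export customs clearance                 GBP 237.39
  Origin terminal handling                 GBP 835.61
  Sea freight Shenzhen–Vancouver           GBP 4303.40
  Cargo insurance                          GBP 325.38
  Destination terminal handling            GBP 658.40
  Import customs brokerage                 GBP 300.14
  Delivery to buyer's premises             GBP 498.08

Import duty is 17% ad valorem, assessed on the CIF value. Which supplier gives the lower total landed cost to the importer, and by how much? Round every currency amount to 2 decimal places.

Supplier A (FCA):
CIF value = FCA price + origin terminal + freight + insurance = 48283.37 + 835.61 + 4303.40 + 325.38 = 53747.76
Import duty = 53747.76 × 17% = 9137.12
Buyer bears (A): 835.61 + 4303.40 + 325.38 + 658.40 + 300.14 + 498.08 = 6921.01
Landed cost (A) = invoice 48283.37 + 6921.01 + duty 9137.12 = 64341.50
Supplier B (CFR):
CIF value = CFR price + insurance = 54971.51 + 325.38 = 55296.89
Import duty = 55296.89 × 17% = 9400.47
Buyer bears (B): 325.38 + 658.40 + 300.14 + 498.08 = 1782.00
Landed cost (B) = invoice 54971.51 + 1782.00 + duty 9400.47 = 66153.98
Difference = |64341.50 − 66153.98| = 1812.48

Supplier A is cheaper by GBP 1812.48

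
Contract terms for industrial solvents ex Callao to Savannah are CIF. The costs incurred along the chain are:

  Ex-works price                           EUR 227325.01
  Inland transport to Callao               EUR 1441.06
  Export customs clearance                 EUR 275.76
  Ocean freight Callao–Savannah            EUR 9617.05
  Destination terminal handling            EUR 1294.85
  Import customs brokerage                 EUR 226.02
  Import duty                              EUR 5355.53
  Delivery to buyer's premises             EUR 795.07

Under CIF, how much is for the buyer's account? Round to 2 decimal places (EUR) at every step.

CIF: the seller pays costs through ocean freight and marine insurance to the destination port.
Seller's account: goods 227325.01 + inland to port 1441.06 + export clearance 275.76 + freight 9617.05 = 238658.88
Buyer's account: destination terminal 1294.85 + brokerage 226.02 + duty 5355.53 + delivery 795.07 = 7671.47

Buyer's account: EUR 7671.47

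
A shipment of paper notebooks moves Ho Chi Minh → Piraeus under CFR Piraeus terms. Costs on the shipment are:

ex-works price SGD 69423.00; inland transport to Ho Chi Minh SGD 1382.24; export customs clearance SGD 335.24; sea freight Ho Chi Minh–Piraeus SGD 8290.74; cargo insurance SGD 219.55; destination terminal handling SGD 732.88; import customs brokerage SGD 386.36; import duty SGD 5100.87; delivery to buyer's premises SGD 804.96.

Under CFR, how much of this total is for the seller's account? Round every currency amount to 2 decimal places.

Seller's account: SGD 79431.22

CFR: the seller pays costs through ocean freight to the destination port, but not insurance.
Seller's account: goods 69423.00 + inland to port 1382.24 + export clearance 335.24 + freight 8290.74 = 79431.22
Buyer's account: insurance 219.55 + destination terminal 732.88 + brokerage 386.36 + duty 5100.87 + delivery 804.96 = 7244.62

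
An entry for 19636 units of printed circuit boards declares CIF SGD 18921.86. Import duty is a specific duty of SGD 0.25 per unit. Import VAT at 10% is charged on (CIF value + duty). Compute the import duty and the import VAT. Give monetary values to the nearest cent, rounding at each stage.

Import duty: SGD 4909.00; import VAT: SGD 2383.09

Import duty = 19636 × 0.25 = 4909.00
VAT base = CIF + duty = 18921.86 + 4909.00 = 23830.86
Import VAT = 23830.86 × 10% = 2383.09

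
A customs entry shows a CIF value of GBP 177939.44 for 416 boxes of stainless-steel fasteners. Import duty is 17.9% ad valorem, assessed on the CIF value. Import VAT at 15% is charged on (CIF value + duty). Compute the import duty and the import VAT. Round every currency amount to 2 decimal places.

Import duty: GBP 31851.16; import VAT: GBP 31468.59

Import duty = 177939.44 × 17.9% = 31851.16
VAT base = CIF + duty = 177939.44 + 31851.16 = 209790.60
Import VAT = 209790.60 × 15% = 31468.59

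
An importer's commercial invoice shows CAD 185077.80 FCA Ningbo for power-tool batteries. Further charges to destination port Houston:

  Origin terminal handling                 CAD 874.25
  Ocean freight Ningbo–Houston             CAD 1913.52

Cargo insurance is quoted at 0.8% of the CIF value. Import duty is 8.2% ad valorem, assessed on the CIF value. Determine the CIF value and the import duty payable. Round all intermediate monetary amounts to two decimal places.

Let C be the CIF value. C = FCA price + pre-shipment costs + freight + 0.8% × C
C − 0.8% × C = 185077.80 + 874.25 + 1913.52
0.992 × C = 187865.57
C = 187865.57 / 0.992 = 189380.61
Insurance premium = 0.8% × 189380.61 = 1515.04
Import duty = 189380.61 × 8.2% = 15529.21

CIF value: CAD 189380.61; import duty: CAD 15529.21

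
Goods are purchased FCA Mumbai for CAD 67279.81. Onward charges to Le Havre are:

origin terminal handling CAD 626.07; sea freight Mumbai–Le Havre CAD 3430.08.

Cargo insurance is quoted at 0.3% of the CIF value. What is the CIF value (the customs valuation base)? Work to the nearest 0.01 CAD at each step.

Let C be the CIF value. C = FCA price + pre-shipment costs + freight + 0.3% × C
C − 0.3% × C = 67279.81 + 626.07 + 3430.08
0.997 × C = 71335.96
C = 71335.96 / 0.997 = 71550.61
Insurance premium = 0.3% × 71550.61 = 214.65

CIF value: CAD 71550.61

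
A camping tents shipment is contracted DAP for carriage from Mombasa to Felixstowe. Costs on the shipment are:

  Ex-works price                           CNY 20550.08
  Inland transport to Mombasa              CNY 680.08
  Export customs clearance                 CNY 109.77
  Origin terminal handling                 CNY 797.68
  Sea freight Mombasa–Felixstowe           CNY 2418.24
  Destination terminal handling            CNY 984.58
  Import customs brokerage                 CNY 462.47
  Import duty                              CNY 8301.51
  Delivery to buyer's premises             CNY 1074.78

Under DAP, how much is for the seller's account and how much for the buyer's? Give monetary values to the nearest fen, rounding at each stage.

DAP: the seller bears all costs to the named destination except import duty and clearance.
Seller's account: goods 20550.08 + inland to port 680.08 + export clearance 109.77 + origin terminal 797.68 + freight 2418.24 + destination terminal 984.58 + delivery 1074.78 = 26615.21
Buyer's account: brokerage 462.47 + duty 8301.51 = 8763.98

Seller: CNY 26615.21; buyer: CNY 8763.98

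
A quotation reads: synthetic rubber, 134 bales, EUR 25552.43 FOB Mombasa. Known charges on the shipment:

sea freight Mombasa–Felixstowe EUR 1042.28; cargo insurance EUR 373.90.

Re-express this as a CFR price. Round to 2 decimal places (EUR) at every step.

CFR price: EUR 26594.71

Not relevant to the conversion: insurance — on the buyer under both terms; not part of either seller's price.
From FOB to CFR, the seller additionally bears: freight.
CFR price = 25552.43 + 1042.28 = 26594.71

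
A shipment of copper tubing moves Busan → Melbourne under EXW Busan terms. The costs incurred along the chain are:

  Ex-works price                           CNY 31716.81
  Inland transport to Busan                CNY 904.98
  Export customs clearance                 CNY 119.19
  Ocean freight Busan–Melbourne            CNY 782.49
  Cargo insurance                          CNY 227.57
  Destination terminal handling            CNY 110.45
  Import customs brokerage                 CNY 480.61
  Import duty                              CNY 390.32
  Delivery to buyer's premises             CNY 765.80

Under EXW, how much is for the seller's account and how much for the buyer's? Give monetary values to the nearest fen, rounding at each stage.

EXW: the seller makes goods available at their premises; the buyer bears all onward costs.
Seller's account: goods 31716.81 = 31716.81
Buyer's account: inland to port 904.98 + export clearance 119.19 + freight 782.49 + insurance 227.57 + destination terminal 110.45 + brokerage 480.61 + duty 390.32 + delivery 765.80 = 3781.41

Seller: CNY 31716.81; buyer: CNY 3781.41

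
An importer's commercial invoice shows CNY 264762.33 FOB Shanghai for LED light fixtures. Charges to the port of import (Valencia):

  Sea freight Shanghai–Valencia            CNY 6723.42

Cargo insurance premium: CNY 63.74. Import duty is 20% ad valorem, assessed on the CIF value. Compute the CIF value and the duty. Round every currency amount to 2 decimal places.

CIF value: CNY 271549.49; import duty: CNY 54309.90

CIF = FOB price + freight + insurance
CIF = 264762.33 + 6723.42 + 63.74 = 271549.49
Import duty = 271549.49 × 20% = 54309.90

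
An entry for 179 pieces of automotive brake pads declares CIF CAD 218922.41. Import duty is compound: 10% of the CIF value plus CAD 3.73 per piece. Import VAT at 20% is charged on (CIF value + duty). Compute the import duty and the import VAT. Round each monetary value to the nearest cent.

Import duty: CAD 22559.91; import VAT: CAD 48296.46

Ad valorem component: 218922.41 × 10% = 21892.24
Specific component: 179 × 3.73 = 667.67
Import duty = 21892.24 + 667.67 = 22559.91
VAT base = CIF + duty = 218922.41 + 22559.91 = 241482.32
Import VAT = 241482.32 × 20% = 48296.46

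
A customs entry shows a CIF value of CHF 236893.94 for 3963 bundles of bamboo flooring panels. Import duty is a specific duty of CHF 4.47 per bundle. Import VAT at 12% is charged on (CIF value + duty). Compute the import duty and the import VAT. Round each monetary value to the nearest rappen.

Import duty: CHF 17714.61; import VAT: CHF 30553.03

Import duty = 3963 × 4.47 = 17714.61
VAT base = CIF + duty = 236893.94 + 17714.61 = 254608.55
Import VAT = 254608.55 × 12% = 30553.03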